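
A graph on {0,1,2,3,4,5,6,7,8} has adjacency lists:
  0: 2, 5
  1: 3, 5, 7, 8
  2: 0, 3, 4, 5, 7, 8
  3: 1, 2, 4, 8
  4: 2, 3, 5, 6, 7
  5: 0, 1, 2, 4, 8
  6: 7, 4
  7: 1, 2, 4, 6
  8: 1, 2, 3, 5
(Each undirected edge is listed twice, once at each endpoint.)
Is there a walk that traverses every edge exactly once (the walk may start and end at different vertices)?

Degrees: 0:2, 1:4, 2:6, 3:4, 4:5, 5:5, 6:2, 7:4, 8:4
Odd-degree vertices: 4, 5 (2 total).
The non-isolated vertices are connected and exactly 2 have odd degree, so an Eulerian trail exists (from 4 to 5).

Yes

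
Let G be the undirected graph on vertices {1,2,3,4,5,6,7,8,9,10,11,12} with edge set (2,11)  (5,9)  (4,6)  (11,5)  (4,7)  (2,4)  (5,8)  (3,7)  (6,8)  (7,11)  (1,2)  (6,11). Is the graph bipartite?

Yes

Partition the vertices as {2, 5, 6, 7, 10, 12} vs {1, 3, 4, 8, 9, 11}. Each listed edge has one endpoint in each part, so the graph is bipartite.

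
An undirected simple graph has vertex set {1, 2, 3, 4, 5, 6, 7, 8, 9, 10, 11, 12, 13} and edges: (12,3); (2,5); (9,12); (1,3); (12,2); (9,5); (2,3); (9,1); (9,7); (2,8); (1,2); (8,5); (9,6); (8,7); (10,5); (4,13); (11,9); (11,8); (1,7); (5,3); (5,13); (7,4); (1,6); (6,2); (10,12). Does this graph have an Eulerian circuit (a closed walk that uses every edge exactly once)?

Degrees: 1:5, 2:6, 3:4, 4:2, 5:6, 6:3, 7:4, 8:4, 9:6, 10:2, 11:2, 12:4, 13:2
1, 6 have odd degree; an Eulerian circuit needs every degree to be even, so none exists.

No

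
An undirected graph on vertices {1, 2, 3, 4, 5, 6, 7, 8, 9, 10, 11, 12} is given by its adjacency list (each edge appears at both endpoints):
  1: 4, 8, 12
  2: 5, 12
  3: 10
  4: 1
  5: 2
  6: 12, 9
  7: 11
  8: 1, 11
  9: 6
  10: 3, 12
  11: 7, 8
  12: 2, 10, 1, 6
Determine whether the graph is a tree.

Yes

The graph has 12 vertices and 11 edges.
Connected and |E| = |V| - 1, which characterizes a tree.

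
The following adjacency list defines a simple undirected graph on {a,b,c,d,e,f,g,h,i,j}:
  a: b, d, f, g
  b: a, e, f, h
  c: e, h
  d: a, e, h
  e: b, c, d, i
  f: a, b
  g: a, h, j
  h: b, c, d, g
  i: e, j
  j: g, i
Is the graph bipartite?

No

The cycle f-b-a-f has length 3, which is odd, so the graph is not bipartite.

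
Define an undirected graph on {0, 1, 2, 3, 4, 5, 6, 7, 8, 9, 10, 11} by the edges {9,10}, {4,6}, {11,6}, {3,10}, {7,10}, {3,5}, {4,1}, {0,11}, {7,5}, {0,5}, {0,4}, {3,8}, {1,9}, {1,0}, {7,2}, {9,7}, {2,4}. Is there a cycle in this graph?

|V| = 12, |E| = 17, number of components = 1.
One cycle is 7-10-3-5-7.

Yes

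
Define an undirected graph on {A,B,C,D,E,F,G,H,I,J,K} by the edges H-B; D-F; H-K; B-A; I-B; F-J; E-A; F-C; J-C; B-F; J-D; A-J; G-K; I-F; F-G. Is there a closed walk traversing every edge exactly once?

No

Degrees: A:3, B:4, C:2, D:2, E:1, F:6, G:2, H:2, I:2, J:4, K:2
Vertices with odd degree: A, E. An Eulerian circuit requires all degrees even.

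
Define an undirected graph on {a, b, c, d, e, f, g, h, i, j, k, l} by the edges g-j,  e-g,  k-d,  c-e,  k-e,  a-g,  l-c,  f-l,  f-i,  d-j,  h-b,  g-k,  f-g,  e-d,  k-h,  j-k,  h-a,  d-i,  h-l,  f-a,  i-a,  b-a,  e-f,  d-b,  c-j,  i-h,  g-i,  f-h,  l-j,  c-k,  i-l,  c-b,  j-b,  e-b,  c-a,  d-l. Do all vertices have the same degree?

Degrees: a:6, b:6, c:6, d:6, e:6, f:6, g:6, h:6, i:6, j:6, k:6, l:6
Every vertex has degree 6, so the graph is 6-regular.

Yes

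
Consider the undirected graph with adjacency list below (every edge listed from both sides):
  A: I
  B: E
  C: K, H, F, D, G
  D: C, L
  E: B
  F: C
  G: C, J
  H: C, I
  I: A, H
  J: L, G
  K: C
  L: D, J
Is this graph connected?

No

Component: {B, E}
Component: {A, C, D, F, G, H, I, J, K, L}
No edge joins these 2 groups, so the graph is disconnected.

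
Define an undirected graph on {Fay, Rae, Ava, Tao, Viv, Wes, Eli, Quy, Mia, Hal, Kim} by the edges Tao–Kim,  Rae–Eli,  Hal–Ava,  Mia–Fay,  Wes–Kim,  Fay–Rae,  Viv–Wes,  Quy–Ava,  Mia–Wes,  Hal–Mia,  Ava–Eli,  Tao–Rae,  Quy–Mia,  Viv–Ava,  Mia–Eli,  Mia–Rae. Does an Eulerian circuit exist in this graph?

Degrees: Fay:2, Rae:4, Ava:4, Tao:2, Viv:2, Wes:3, Eli:3, Quy:2, Mia:6, Hal:2, Kim:2
Vertices with odd degree: Wes, Eli. An Eulerian circuit requires all degrees even.

No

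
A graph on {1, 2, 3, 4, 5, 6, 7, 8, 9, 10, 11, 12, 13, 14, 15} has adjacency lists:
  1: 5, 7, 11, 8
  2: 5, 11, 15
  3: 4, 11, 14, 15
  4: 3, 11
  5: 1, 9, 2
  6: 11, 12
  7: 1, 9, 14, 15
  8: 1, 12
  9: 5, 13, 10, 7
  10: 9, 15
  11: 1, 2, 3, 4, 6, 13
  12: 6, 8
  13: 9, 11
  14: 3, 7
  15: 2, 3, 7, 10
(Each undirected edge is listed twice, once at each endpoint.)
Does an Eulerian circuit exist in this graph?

Degrees: 1:4, 2:3, 3:4, 4:2, 5:3, 6:2, 7:4, 8:2, 9:4, 10:2, 11:6, 12:2, 13:2, 14:2, 15:4
2, 5 have odd degree; an Eulerian circuit needs every degree to be even, so none exists.

No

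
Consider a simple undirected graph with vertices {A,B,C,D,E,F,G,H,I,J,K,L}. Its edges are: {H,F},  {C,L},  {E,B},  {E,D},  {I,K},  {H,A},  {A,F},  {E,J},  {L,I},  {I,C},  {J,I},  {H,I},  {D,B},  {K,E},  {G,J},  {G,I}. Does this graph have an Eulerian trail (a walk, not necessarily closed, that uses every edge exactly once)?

Yes

Degrees: A:2, B:2, C:2, D:2, E:4, F:2, G:2, H:3, I:6, J:3, K:2, L:2
Odd-degree vertices: H, J (2 total).
With 2 odd-degree vertices and all edges in one connected piece, an Eulerian trail exists (from H to J).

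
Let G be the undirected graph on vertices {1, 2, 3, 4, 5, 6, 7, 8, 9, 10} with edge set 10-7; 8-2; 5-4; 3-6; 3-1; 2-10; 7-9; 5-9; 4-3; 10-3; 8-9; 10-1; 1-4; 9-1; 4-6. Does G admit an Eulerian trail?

Degrees: 1:4, 2:2, 3:4, 4:4, 5:2, 6:2, 7:2, 8:2, 9:4, 10:4
Odd-degree vertices: none (0 total).
The non-isolated vertices are connected and exactly 0 have odd degree, so an Eulerian trail exists.

Yes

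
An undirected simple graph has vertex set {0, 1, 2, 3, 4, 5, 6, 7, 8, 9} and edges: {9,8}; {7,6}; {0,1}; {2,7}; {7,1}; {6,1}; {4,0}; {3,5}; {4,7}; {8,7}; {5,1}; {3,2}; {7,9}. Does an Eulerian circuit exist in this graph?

Yes

Degrees: 0:2, 1:4, 2:2, 3:2, 4:2, 5:2, 6:2, 7:6, 8:2, 9:2
Every vertex has even degree and the edges form a single connected piece, so an Eulerian circuit exists.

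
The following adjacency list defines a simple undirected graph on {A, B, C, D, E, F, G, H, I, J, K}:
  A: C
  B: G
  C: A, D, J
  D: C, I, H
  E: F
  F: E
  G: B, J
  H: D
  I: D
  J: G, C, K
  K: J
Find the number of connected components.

Component: {E, F}
Component: {A, B, C, D, G, H, I, J, K}

2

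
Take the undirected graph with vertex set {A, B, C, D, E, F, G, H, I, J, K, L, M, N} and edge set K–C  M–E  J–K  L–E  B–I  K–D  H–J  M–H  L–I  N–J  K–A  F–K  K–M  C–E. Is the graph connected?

Component: {G}
Component: {A, B, C, D, E, F, H, I, J, K, L, M, N}
There are 2 separate components, so the graph is not connected.

No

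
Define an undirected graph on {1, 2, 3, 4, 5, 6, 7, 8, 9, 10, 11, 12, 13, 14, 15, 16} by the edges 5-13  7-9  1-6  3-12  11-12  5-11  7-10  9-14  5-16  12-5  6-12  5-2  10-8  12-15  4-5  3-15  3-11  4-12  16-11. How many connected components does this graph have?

2

Component: {7, 8, 9, 10, 14}
Component: {1, 2, 3, 4, 5, 6, 11, 12, 13, 15, 16}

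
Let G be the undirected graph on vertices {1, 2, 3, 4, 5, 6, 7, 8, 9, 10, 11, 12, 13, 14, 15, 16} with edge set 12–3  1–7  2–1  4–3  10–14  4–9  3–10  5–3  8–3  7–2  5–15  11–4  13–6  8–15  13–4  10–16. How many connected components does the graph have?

2

Component: {1, 2, 7}
Component: {3, 4, 5, 6, 8, 9, 10, 11, 12, 13, 14, 15, 16}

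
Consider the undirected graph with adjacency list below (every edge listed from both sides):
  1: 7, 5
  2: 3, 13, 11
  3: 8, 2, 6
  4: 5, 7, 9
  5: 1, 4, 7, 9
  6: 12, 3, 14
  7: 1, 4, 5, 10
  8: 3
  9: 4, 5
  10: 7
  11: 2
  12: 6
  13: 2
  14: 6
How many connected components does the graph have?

2

Component: {1, 4, 5, 7, 9, 10}
Component: {2, 3, 6, 8, 11, 12, 13, 14}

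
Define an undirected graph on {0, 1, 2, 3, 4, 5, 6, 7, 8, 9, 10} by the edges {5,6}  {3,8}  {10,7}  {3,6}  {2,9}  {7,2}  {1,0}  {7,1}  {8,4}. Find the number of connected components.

2

Component: {3, 4, 5, 6, 8}
Component: {0, 1, 2, 7, 9, 10}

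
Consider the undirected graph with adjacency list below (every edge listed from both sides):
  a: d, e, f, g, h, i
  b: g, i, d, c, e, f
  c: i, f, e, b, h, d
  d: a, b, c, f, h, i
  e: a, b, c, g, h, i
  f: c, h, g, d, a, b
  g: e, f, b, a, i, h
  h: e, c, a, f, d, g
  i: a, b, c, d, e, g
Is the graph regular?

Degrees: a:6, b:6, c:6, d:6, e:6, f:6, g:6, h:6, i:6
All degrees equal 6; the graph is regular.

Yes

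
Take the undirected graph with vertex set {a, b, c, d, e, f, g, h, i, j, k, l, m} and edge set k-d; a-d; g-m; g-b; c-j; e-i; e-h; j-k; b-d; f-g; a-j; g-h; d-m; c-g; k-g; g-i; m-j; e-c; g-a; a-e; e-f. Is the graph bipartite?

Yes

A valid 2-coloring puts {d, e, g, j, l} on one side and {a, b, c, f, h, i, k, m} on the other; every edge crosses between the two sides.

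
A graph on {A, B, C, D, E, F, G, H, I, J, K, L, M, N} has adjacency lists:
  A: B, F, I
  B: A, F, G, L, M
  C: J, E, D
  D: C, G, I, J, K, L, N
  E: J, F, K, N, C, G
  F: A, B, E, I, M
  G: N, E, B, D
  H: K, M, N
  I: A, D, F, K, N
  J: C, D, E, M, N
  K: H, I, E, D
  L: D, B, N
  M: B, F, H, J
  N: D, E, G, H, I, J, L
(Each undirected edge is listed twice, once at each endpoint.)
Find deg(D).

7

Neighbors of D: C, G, I, J, K, L, N.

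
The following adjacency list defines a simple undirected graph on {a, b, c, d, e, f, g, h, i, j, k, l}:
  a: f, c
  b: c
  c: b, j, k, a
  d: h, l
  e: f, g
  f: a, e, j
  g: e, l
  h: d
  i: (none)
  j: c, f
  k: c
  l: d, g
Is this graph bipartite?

Yes

Partition the vertices as {c, d, f, g, i} vs {a, b, e, h, j, k, l}. Each listed edge has one endpoint in each part, so the graph is bipartite.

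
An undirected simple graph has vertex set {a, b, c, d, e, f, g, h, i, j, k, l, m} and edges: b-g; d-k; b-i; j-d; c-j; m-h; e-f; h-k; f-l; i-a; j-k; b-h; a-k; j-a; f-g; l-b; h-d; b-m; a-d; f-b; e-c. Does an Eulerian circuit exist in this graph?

Degrees: a:4, b:6, c:2, d:4, e:2, f:4, g:2, h:4, i:2, j:4, k:4, l:2, m:2
Every vertex has even degree and the edges form a single connected piece, so an Eulerian circuit exists.

Yes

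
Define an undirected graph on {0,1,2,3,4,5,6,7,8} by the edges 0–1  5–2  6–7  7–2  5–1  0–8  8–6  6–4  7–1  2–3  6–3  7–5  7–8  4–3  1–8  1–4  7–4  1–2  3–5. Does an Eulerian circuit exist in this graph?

Degrees: 0:2, 1:6, 2:4, 3:4, 4:4, 5:4, 6:4, 7:6, 8:4
All degrees are even and the non-isolated vertices are connected — an Eulerian circuit exists.

Yes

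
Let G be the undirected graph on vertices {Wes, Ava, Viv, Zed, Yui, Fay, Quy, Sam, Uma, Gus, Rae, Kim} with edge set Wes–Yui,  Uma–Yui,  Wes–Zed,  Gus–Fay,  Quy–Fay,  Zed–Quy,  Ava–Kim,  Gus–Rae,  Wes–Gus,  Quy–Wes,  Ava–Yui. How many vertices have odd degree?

Degrees: Wes:4, Ava:2, Viv:0, Zed:2, Yui:3, Fay:2, Quy:3, Sam:0, Uma:1, Gus:3, Rae:1, Kim:1
Odd-degree vertices: Yui, Quy, Uma, Gus, Rae, Kim.

6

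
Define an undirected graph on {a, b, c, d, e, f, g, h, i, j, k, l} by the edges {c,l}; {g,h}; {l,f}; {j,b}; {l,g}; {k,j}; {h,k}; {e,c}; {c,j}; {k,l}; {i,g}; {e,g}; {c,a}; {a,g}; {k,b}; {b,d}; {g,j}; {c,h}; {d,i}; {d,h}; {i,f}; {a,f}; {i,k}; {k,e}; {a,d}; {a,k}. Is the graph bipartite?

No

j-b-k-j is an odd cycle (length 3), and a bipartite graph can contain only even cycles.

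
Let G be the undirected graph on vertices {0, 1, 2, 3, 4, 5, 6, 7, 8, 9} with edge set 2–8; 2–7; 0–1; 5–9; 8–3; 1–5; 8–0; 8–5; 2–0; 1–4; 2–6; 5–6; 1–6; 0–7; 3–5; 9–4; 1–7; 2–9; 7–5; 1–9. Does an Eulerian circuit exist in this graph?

Degrees: 0:4, 1:6, 2:5, 3:2, 4:2, 5:6, 6:3, 7:4, 8:4, 9:4
2, 6 have odd degree; an Eulerian circuit needs every degree to be even, so none exists.

No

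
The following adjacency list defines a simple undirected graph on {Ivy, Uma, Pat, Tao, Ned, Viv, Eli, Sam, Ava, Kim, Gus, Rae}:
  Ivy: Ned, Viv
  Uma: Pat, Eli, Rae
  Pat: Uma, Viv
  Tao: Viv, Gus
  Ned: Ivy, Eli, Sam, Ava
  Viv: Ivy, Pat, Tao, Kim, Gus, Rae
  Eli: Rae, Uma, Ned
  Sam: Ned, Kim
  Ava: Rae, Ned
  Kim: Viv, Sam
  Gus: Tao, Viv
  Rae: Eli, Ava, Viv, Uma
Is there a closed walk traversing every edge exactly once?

Degrees: Ivy:2, Uma:3, Pat:2, Tao:2, Ned:4, Viv:6, Eli:3, Sam:2, Ava:2, Kim:2, Gus:2, Rae:4
Vertices with odd degree: Uma, Eli. An Eulerian circuit requires all degrees even.

No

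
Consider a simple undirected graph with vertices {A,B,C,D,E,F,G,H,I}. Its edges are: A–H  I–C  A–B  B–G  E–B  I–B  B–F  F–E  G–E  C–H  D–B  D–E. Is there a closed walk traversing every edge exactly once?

Degrees: A:2, B:6, C:2, D:2, E:4, F:2, G:2, H:2, I:2
All degrees are even and the non-isolated vertices are connected — an Eulerian circuit exists.

Yes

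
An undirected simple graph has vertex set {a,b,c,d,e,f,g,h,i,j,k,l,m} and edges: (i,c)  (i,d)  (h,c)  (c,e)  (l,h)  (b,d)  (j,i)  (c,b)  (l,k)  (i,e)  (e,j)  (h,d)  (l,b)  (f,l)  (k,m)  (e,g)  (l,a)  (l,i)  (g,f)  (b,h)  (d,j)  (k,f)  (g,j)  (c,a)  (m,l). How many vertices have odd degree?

Degrees: a:2, b:4, c:5, d:4, e:4, f:3, g:3, h:4, i:5, j:4, k:3, l:7, m:2
Odd-degree vertices: c, f, g, i, k, l.

6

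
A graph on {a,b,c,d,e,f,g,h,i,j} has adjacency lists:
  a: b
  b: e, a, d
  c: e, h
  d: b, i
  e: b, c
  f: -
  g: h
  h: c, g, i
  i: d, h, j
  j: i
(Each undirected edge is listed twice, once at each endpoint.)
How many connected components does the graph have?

Component: {f}
Component: {a, b, c, d, e, g, h, i, j}

2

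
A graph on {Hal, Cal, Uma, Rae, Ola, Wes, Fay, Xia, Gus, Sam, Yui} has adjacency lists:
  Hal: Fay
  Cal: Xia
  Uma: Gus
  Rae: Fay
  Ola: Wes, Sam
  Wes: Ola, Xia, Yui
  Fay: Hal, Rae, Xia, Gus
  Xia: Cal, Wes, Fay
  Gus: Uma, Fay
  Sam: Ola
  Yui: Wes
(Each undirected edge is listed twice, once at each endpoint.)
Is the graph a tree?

Yes

The graph has 11 vertices and 10 edges.
It is connected with exactly 10 edges, hence acyclic — it is a tree.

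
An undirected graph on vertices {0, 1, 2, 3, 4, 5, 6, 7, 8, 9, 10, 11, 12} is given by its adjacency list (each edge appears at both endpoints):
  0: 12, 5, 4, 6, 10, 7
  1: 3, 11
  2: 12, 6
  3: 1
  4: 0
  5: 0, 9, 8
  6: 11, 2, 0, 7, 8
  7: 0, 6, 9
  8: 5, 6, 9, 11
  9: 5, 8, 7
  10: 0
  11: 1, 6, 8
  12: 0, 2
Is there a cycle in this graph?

The graph has 13 vertices, 18 edges, and 1 connected component.
Since 18 > 13 - 1, a cycle must exist; for instance 0-6-2-12-0.

Yes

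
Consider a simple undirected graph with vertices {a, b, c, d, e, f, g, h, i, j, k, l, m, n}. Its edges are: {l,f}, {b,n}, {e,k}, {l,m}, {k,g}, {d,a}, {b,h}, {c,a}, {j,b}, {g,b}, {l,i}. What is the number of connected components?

3

Component: {a, c, d}
Component: {f, i, l, m}
Component: {b, e, g, h, j, k, n}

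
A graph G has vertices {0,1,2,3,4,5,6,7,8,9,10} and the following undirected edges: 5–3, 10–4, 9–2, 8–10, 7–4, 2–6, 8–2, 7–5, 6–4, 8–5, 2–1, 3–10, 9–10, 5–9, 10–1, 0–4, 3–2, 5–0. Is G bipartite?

The cycle 8-5-7-4-10-8 has length 5, which is odd, so the graph is not bipartite.

No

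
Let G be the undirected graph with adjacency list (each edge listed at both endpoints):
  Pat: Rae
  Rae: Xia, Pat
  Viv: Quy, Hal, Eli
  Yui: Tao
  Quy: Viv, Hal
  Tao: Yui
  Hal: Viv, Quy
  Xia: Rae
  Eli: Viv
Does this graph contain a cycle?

Yes

The graph has 9 vertices, 7 edges, and 3 connected components.
One cycle is Viv-Quy-Hal-Viv.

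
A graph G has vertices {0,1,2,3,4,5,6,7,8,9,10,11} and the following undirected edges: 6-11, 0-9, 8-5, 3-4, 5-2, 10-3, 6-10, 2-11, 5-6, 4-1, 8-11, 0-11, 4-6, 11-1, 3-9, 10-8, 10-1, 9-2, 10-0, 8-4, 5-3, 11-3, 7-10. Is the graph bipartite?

A valid 2-coloring puts {4, 5, 9, 10, 11} on one side and {0, 1, 2, 3, 6, 7, 8} on the other; every edge crosses between the two sides.

Yes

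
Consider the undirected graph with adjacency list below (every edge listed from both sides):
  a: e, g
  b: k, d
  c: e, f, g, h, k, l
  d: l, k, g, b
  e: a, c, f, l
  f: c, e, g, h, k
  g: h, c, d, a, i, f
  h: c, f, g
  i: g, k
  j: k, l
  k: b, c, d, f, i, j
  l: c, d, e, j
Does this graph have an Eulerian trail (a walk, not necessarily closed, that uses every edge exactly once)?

Yes

Degrees: a:2, b:2, c:6, d:4, e:4, f:5, g:6, h:3, i:2, j:2, k:6, l:4
Odd-degree vertices: f, h (2 total).
The non-isolated vertices are connected and exactly 2 have odd degree, so an Eulerian trail exists (from f to h).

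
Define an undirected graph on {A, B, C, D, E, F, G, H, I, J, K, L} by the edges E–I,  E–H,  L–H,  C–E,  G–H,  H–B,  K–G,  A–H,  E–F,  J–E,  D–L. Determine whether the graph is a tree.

The graph has 12 vertices and 11 edges.
Connected and |E| = |V| - 1, which characterizes a tree.

Yes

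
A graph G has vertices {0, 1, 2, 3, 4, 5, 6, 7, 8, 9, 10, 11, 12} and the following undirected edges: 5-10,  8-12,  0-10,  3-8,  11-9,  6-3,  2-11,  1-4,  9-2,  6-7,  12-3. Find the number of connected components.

Component: {1, 4}
Component: {0, 5, 10}
Component: {2, 9, 11}
Component: {3, 6, 7, 8, 12}

4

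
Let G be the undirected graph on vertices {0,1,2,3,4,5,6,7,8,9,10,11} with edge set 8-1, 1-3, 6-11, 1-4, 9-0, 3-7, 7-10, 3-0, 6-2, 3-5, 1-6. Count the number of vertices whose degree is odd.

8

Degrees: 0:2, 1:4, 2:1, 3:4, 4:1, 5:1, 6:3, 7:2, 8:1, 9:1, 10:1, 11:1
Odd-degree vertices: 2, 4, 5, 6, 8, 9, 10, 11.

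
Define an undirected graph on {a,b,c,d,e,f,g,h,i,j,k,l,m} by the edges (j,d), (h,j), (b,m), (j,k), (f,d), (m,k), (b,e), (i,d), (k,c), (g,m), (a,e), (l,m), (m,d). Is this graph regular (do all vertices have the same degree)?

Degrees: a:1, b:2, c:1, d:4, e:2, f:1, g:1, h:1, i:1, j:3, k:3, l:1, m:5
Vertex a has degree 1 while m has degree 5, so the graph is not regular.

No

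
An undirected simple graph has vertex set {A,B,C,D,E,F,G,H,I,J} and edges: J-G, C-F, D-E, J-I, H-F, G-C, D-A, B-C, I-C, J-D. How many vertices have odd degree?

Degrees: A:1, B:1, C:4, D:3, E:1, F:2, G:2, H:1, I:2, J:3
Odd-degree vertices: A, B, D, E, H, J.

6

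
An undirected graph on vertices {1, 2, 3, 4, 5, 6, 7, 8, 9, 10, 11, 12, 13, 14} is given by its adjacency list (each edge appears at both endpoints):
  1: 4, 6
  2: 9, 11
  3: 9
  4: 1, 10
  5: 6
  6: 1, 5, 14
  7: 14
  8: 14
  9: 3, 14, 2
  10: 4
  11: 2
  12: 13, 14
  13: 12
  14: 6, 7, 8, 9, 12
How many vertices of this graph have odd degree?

10

Degrees: 1:2, 2:2, 3:1, 4:2, 5:1, 6:3, 7:1, 8:1, 9:3, 10:1, 11:1, 12:2, 13:1, 14:5
Odd-degree vertices: 3, 5, 6, 7, 8, 9, 10, 11, 13, 14.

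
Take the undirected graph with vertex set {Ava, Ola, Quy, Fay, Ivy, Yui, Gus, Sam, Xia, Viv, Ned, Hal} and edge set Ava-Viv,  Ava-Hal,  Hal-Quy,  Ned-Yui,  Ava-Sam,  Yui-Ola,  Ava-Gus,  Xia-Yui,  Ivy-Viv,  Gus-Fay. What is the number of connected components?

Component: {Ola, Yui, Xia, Ned}
Component: {Ava, Quy, Fay, Ivy, Gus, Sam, Viv, Hal}

2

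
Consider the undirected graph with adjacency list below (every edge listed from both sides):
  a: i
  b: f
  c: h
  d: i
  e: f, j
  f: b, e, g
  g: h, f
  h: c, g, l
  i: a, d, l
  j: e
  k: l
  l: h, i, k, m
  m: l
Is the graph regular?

No

Degrees: a:1, b:1, c:1, d:1, e:2, f:3, g:2, h:3, i:3, j:1, k:1, l:4, m:1
Vertex a has degree 1 while l has degree 4, so the graph is not regular.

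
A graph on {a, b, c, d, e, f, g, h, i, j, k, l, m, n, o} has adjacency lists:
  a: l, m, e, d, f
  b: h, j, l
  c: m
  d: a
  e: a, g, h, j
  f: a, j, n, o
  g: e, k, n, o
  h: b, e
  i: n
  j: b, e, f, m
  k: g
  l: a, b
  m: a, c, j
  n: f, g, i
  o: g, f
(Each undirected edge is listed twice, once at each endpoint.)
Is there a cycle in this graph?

Yes

|V| = 15, |E| = 20, number of components = 1.
Since 20 > 15 - 1, a cycle must exist; for instance e-g-n-f-j-e.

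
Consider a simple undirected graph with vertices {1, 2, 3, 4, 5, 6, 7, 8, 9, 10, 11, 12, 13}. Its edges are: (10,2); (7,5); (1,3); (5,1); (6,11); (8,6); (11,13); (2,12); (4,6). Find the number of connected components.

4

Component: {9}
Component: {2, 10, 12}
Component: {1, 3, 5, 7}
Component: {4, 6, 8, 11, 13}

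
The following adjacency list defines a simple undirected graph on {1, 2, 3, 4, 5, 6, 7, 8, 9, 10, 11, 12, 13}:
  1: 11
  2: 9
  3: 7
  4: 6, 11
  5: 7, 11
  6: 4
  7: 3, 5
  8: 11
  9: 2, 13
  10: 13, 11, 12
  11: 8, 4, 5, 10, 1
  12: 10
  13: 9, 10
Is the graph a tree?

|V| = 13, |E| = 12.
It is connected with exactly 12 edges, hence acyclic — it is a tree.

Yes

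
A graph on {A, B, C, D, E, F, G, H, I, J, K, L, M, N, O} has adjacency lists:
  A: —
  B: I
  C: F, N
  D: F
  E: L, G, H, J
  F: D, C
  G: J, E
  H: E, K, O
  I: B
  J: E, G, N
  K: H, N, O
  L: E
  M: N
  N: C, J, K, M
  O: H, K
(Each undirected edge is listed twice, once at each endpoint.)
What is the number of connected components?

3

Component: {A}
Component: {B, I}
Component: {C, D, E, F, G, H, J, K, L, M, N, O}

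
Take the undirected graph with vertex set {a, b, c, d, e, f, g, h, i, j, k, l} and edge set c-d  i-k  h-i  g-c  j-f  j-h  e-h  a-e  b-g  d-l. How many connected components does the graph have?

Component: {b, c, d, g, l}
Component: {a, e, f, h, i, j, k}

2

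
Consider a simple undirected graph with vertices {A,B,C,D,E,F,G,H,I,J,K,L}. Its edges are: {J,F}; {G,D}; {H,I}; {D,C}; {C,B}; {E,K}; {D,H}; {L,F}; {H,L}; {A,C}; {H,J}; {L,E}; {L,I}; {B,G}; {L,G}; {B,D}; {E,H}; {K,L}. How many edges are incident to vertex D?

4

Neighbors of D: B, C, G, H.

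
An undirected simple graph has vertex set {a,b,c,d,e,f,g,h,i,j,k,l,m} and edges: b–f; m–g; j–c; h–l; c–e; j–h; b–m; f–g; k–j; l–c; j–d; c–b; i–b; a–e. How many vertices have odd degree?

4

Degrees: a:1, b:4, c:4, d:1, e:2, f:2, g:2, h:2, i:1, j:4, k:1, l:2, m:2
Odd-degree vertices: a, d, i, k.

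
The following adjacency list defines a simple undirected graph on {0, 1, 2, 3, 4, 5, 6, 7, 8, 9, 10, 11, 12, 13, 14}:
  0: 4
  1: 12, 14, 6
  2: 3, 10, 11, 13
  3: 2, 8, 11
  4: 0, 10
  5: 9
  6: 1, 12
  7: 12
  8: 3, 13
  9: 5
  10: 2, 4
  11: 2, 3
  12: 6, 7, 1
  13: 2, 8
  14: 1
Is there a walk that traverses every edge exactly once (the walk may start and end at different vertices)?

Degrees: 0:1, 1:3, 2:4, 3:3, 4:2, 5:1, 6:2, 7:1, 8:2, 9:1, 10:2, 11:2, 12:3, 13:2, 14:1
Odd-degree vertices: 0, 1, 3, 5, 7, 9, 12, 14 (8 total).
With 8 odd-degree vertices (more than two), no single trail can use every edge.

No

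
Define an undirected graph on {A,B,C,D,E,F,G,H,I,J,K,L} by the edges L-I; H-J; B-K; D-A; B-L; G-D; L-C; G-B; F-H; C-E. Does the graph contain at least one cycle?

|V| = 12, |E| = 10, number of components = 2.
A forest on 12 vertices with 2 components has exactly 10 edges, which matches — so no cycle.

No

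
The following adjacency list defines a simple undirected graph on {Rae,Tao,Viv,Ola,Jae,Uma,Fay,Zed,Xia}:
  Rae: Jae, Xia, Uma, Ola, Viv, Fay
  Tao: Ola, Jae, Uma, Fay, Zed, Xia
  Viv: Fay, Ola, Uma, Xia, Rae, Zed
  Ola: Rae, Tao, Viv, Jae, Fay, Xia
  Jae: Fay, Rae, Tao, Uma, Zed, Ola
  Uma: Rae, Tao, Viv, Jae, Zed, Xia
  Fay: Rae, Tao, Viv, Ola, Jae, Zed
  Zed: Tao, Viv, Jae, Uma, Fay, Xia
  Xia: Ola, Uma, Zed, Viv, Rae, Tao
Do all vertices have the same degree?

Degrees: Rae:6, Tao:6, Viv:6, Ola:6, Jae:6, Uma:6, Fay:6, Zed:6, Xia:6
All degrees equal 6; the graph is regular.

Yes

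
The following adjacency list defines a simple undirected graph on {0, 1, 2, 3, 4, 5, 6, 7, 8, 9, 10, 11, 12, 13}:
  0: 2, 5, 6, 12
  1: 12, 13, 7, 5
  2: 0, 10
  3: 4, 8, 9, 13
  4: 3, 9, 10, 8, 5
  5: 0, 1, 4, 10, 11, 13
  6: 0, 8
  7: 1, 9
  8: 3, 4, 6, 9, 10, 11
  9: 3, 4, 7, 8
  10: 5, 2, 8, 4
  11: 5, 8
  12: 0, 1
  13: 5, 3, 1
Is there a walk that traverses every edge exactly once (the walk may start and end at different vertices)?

Degrees: 0:4, 1:4, 2:2, 3:4, 4:5, 5:6, 6:2, 7:2, 8:6, 9:4, 10:4, 11:2, 12:2, 13:3
Odd-degree vertices: 4, 13 (2 total).
With 2 odd-degree vertices and all edges in one connected piece, an Eulerian trail exists (from 4 to 13).

Yes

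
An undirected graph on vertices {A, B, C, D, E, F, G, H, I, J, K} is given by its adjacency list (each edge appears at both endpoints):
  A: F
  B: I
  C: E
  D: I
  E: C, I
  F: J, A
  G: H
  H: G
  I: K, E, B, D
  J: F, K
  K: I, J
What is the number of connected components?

2

Component: {G, H}
Component: {A, B, C, D, E, F, I, J, K}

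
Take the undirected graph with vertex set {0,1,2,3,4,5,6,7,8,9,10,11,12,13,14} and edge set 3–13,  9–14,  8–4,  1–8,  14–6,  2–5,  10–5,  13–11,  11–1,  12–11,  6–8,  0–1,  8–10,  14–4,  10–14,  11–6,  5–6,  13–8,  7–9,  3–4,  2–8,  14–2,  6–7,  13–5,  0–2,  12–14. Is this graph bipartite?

Partition the vertices as {1, 2, 4, 6, 9, 10, 12, 13} vs {0, 3, 5, 7, 8, 11, 14}. Each listed edge has one endpoint in each part, so the graph is bipartite.

Yes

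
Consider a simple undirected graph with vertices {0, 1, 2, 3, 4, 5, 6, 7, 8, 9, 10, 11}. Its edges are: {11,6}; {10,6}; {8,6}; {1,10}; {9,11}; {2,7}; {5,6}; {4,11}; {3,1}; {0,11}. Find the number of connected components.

Component: {2, 7}
Component: {0, 1, 3, 4, 5, 6, 8, 9, 10, 11}

2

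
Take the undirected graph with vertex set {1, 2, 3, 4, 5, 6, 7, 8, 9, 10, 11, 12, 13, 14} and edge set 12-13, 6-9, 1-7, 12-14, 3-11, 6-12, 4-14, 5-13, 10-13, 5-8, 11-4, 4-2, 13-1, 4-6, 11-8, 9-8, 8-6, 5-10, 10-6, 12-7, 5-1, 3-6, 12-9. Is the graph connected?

Yes

A breadth-first search from 1 visits 1, 7, 5, 13, 12, 8, 10, 9, 14, 6, 11, 4, 3, 2 — all 14 vertices — so the graph is connected.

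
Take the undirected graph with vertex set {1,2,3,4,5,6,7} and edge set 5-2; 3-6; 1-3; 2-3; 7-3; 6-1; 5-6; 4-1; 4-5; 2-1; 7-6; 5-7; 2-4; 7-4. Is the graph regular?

Degrees: 1:4, 2:4, 3:4, 4:4, 5:4, 6:4, 7:4
All degrees equal 4; the graph is regular.

Yes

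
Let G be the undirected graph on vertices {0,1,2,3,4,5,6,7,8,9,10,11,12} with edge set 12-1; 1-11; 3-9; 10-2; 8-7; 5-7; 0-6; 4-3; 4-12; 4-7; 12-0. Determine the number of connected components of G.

2

Component: {2, 10}
Component: {0, 1, 3, 4, 5, 6, 7, 8, 9, 11, 12}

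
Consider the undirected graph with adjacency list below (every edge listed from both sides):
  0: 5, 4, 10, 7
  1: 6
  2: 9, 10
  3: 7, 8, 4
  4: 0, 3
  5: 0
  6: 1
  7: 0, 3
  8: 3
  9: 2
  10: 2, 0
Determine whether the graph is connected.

No

Component: {1, 6}
Component: {0, 2, 3, 4, 5, 7, 8, 9, 10}
No edge joins these 2 groups, so the graph is disconnected.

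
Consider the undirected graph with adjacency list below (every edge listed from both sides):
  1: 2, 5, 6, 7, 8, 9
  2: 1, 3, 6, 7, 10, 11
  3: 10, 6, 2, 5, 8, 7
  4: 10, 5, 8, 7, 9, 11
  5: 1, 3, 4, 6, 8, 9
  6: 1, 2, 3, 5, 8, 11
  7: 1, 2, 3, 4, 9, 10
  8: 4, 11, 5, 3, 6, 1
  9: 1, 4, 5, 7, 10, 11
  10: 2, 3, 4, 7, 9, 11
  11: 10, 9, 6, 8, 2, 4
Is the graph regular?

Degrees: 1:6, 2:6, 3:6, 4:6, 5:6, 6:6, 7:6, 8:6, 9:6, 10:6, 11:6
All degrees equal 6; the graph is regular.

Yes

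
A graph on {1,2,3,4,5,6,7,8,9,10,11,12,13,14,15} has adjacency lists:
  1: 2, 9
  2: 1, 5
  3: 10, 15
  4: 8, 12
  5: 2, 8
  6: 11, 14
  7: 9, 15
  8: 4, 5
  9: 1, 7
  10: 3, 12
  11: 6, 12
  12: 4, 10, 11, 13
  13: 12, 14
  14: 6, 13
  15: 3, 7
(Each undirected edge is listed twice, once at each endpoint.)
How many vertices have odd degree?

Degrees: 1:2, 2:2, 3:2, 4:2, 5:2, 6:2, 7:2, 8:2, 9:2, 10:2, 11:2, 12:4, 13:2, 14:2, 15:2
Odd-degree vertices: none.

0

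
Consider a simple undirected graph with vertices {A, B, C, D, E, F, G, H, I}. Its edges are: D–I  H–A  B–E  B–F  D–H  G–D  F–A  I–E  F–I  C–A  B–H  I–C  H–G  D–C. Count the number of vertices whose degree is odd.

4

Degrees: A:3, B:3, C:3, D:4, E:2, F:3, G:2, H:4, I:4
Odd-degree vertices: A, B, C, F.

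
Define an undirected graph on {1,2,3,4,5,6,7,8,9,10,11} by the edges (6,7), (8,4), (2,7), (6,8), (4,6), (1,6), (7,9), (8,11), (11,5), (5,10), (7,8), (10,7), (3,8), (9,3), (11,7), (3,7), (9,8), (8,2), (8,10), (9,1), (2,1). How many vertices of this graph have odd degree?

Degrees: 1:3, 2:3, 3:3, 4:2, 5:2, 6:4, 7:7, 8:8, 9:4, 10:3, 11:3
Odd-degree vertices: 1, 2, 3, 7, 10, 11.

6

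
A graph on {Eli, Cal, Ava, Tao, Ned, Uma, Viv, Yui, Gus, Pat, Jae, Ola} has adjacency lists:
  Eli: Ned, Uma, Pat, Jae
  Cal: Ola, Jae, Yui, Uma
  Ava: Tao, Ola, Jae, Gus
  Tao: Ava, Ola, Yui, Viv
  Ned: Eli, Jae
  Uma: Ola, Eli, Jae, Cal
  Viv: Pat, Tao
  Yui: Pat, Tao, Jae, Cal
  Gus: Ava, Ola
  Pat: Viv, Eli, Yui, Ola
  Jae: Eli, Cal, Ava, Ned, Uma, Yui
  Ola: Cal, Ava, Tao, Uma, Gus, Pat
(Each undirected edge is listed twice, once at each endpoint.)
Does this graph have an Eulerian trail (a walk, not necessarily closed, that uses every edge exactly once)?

Degrees: Eli:4, Cal:4, Ava:4, Tao:4, Ned:2, Uma:4, Viv:2, Yui:4, Gus:2, Pat:4, Jae:6, Ola:6
Odd-degree vertices: none (0 total).
With 0 odd-degree vertices and all edges in one connected piece, an Eulerian trail exists.

Yes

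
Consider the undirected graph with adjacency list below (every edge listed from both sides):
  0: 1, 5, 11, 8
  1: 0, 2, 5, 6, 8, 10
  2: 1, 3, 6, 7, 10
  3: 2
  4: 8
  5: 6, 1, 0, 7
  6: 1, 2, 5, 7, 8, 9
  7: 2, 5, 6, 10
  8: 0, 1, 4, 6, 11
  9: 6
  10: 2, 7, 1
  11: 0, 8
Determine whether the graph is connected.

Yes

Starting from 0 and exploring outward reaches every vertex (0, 5, 11, 1, 8, 7, 6, 2, 10, 4, 9, 3); the graph is connected.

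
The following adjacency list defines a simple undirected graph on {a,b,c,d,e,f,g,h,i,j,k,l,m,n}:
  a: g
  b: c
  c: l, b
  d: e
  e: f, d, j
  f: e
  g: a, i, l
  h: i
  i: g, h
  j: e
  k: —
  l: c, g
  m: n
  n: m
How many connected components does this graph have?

Component: {k}
Component: {m, n}
Component: {d, e, f, j}
Component: {a, b, c, g, h, i, l}

4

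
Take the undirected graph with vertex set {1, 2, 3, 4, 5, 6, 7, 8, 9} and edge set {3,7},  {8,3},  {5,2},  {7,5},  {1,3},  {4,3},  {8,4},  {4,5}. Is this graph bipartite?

No

The cycle 4-3-8-4 has length 3, which is odd, so the graph is not bipartite.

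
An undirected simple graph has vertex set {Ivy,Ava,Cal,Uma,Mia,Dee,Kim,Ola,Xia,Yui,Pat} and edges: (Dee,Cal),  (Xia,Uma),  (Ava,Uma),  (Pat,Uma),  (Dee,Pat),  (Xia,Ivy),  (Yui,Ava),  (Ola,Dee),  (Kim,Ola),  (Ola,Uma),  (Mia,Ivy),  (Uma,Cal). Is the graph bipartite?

Color {Ava, Cal, Mia, Ola, Xia, Pat} black and {Ivy, Uma, Dee, Kim, Yui} white. No edge joins two same-colored vertices, so the graph is bipartite.

Yes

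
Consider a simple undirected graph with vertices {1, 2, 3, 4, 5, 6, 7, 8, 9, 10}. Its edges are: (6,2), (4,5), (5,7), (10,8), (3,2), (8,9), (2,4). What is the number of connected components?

3

Component: {1}
Component: {8, 9, 10}
Component: {2, 3, 4, 5, 6, 7}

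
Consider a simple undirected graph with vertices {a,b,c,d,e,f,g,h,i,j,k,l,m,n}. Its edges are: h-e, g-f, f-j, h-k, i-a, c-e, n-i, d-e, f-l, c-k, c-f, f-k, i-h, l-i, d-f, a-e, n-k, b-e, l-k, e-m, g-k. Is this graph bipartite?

No

The cycle k-f-c-k has length 3, which is odd, so the graph is not bipartite.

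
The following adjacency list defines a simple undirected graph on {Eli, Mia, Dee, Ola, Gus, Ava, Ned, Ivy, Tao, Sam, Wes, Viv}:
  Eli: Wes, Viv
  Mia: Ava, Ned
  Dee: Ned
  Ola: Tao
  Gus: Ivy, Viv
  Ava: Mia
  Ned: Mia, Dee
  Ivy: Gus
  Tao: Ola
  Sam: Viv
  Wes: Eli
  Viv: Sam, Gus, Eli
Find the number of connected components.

Component: {Ola, Tao}
Component: {Mia, Dee, Ava, Ned}
Component: {Eli, Gus, Ivy, Sam, Wes, Viv}

3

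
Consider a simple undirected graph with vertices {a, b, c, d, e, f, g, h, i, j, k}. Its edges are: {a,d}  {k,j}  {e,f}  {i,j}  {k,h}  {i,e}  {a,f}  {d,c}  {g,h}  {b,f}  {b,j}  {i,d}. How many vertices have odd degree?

Degrees: a:2, b:2, c:1, d:3, e:2, f:3, g:1, h:2, i:3, j:3, k:2
Odd-degree vertices: c, d, f, g, i, j.

6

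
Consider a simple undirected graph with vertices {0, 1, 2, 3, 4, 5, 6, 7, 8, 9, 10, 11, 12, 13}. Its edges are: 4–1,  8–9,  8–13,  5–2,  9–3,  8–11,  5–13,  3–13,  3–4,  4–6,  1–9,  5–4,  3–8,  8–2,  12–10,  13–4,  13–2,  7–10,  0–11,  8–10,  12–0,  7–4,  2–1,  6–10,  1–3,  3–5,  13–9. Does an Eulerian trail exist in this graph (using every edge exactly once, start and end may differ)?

Degrees: 0:2, 1:4, 2:4, 3:6, 4:6, 5:4, 6:2, 7:2, 8:6, 9:4, 10:4, 11:2, 12:2, 13:6
Odd-degree vertices: none (0 total).
With 0 odd-degree vertices and all edges in one connected piece, an Eulerian trail exists.

Yes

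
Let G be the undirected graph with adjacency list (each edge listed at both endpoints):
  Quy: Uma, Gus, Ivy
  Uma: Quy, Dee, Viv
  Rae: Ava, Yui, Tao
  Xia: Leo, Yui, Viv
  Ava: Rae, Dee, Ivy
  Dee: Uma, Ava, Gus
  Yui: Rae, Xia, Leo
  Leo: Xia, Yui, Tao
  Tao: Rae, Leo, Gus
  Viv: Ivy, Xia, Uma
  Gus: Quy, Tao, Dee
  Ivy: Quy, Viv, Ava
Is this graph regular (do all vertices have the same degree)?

Yes

Degrees: Quy:3, Uma:3, Rae:3, Xia:3, Ava:3, Dee:3, Yui:3, Leo:3, Tao:3, Viv:3, Gus:3, Ivy:3
All degrees equal 3; the graph is regular.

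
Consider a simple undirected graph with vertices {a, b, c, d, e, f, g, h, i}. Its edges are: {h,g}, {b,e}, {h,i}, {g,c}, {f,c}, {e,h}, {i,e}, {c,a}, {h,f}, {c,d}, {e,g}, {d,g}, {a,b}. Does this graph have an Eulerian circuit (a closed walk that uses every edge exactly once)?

Yes

Degrees: a:2, b:2, c:4, d:2, e:4, f:2, g:4, h:4, i:2
Every vertex has even degree and the edges form a single connected piece, so an Eulerian circuit exists.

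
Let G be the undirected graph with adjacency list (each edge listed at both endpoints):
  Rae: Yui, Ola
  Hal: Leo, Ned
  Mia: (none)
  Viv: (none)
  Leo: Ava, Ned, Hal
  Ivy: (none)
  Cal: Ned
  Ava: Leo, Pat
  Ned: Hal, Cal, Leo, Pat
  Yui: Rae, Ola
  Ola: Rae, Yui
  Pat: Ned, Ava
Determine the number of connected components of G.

Component: {Mia}
Component: {Viv}
Component: {Ivy}
Component: {Rae, Yui, Ola}
Component: {Hal, Leo, Cal, Ava, Ned, Pat}

5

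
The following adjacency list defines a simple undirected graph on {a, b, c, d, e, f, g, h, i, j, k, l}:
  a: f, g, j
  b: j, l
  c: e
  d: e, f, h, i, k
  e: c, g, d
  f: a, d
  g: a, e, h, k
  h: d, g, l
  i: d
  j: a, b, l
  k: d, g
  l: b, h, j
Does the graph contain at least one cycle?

The graph has 12 vertices, 16 edges, and 1 connected component.
One cycle is a-j-l-h-g-a.

Yes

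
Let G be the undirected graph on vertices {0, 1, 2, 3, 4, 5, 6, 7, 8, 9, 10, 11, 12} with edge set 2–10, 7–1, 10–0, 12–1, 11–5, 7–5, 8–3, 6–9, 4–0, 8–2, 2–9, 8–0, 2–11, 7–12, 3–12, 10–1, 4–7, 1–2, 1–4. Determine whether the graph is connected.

Yes

Starting from 0 and exploring outward reaches every vertex (0, 10, 8, 4, 2, 1, 3, 7, 9, 11, 12, 5, 6); the graph is connected.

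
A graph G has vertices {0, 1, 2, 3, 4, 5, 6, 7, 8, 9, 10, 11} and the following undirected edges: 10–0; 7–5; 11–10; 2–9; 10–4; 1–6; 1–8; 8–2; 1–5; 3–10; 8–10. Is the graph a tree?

Yes

The graph has 12 vertices and 11 edges.
It is connected with exactly 11 edges, hence acyclic — it is a tree.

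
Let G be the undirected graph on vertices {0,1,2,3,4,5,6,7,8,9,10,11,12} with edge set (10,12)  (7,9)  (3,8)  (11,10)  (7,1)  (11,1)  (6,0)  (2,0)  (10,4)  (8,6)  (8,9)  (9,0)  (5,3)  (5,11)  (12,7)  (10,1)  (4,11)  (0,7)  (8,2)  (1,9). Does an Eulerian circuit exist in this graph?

Yes

Degrees: 0:4, 1:4, 2:2, 3:2, 4:2, 5:2, 6:2, 7:4, 8:4, 9:4, 10:4, 11:4, 12:2
All degrees are even and the non-isolated vertices are connected — an Eulerian circuit exists.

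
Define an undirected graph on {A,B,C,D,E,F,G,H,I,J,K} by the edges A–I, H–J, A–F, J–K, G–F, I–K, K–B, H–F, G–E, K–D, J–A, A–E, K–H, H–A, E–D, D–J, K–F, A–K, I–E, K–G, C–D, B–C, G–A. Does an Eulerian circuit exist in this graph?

Degrees: A:7, B:2, C:2, D:4, E:4, F:4, G:4, H:4, I:3, J:4, K:8
A, I have odd degree; an Eulerian circuit needs every degree to be even, so none exists.

No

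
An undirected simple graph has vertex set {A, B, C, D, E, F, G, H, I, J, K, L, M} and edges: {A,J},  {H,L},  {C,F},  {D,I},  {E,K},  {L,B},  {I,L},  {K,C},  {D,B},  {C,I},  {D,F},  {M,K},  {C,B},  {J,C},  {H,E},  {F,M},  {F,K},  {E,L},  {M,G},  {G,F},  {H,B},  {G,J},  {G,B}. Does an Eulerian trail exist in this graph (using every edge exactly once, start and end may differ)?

No

Degrees: A:1, B:5, C:5, D:3, E:3, F:5, G:4, H:3, I:3, J:3, K:4, L:4, M:3
Odd-degree vertices: A, B, C, D, E, F, H, I, J, M (10 total).
An Eulerian trail requires 0 or 2 odd-degree vertices; here there are 10.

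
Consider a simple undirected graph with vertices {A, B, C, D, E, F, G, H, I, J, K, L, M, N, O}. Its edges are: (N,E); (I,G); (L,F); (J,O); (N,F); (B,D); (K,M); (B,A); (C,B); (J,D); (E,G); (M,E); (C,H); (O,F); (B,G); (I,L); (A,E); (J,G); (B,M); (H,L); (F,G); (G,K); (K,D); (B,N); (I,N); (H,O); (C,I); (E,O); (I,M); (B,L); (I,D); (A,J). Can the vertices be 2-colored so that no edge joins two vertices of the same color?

Color {B, E, F, H, I, J, K} black and {A, C, D, G, L, M, N, O} white. No edge joins two same-colored vertices, so the graph is bipartite.

Yes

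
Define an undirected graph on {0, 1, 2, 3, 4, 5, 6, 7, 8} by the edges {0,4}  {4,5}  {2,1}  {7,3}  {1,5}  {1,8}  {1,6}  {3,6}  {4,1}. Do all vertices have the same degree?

Degrees: 0:1, 1:5, 2:1, 3:2, 4:3, 5:2, 6:2, 7:1, 8:1
Vertex 0 has degree 1 while 1 has degree 5, so the graph is not regular.

No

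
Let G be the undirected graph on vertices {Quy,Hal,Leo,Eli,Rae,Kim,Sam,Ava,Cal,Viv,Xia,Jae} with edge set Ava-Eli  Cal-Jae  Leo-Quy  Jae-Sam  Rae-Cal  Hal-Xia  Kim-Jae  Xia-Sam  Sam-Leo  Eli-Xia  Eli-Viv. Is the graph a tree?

Yes

|V| = 12, |E| = 11.
It is connected with exactly 11 edges, hence acyclic — it is a tree.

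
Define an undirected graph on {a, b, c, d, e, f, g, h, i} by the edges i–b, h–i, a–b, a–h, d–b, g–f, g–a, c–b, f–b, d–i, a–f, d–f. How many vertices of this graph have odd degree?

4

Degrees: a:4, b:5, c:1, d:3, e:0, f:4, g:2, h:2, i:3
Odd-degree vertices: b, c, d, i.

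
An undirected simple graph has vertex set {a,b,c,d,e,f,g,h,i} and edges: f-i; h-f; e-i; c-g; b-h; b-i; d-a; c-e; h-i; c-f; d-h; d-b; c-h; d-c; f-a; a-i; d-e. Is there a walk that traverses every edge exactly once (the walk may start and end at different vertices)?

Degrees: a:3, b:3, c:5, d:5, e:3, f:4, g:1, h:5, i:5
Odd-degree vertices: a, b, c, d, e, g, h, i (8 total).
An Eulerian trail requires 0 or 2 odd-degree vertices; here there are 8.

No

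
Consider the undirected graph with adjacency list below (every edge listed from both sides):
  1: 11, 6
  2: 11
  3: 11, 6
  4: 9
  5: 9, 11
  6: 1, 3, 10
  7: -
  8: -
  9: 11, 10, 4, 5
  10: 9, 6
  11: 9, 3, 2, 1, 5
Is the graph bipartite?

No

The cycle 5-9-11-5 has length 3, which is odd, so the graph is not bipartite.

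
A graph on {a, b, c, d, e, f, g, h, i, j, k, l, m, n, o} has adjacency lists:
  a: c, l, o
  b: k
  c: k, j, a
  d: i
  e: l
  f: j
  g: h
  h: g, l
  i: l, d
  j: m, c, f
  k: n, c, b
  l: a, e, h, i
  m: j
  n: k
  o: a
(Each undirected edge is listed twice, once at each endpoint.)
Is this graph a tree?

Yes

The graph has 15 vertices and 14 edges.
It is connected with exactly 14 edges, hence acyclic — it is a tree.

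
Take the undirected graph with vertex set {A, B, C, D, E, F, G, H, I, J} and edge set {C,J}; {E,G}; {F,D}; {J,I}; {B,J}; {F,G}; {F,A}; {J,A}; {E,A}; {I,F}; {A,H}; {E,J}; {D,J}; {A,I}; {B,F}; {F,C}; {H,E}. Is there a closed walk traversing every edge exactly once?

Degrees: A:5, B:2, C:2, D:2, E:4, F:6, G:2, H:2, I:3, J:6
A, I have odd degree; an Eulerian circuit needs every degree to be even, so none exists.

No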